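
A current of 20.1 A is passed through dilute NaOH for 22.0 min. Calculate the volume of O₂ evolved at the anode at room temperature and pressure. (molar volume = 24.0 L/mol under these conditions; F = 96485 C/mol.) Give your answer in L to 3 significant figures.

1.65 L

Q = It = 20.1 × 1320 = 26530 C
Moles of electrons = 26530 / 96485 = 0.2750 mol
2H₂O → O₂ + 4H⁺ + 4e⁻, so n(O₂) = 0.2750 / 4 = 0.06875 mol
V = 0.06875 × 24.0 = 1.650 L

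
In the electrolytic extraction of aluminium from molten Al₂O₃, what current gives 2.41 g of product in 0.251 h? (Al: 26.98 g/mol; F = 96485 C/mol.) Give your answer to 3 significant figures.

n(Al) = 2.41 / 26.98 = 0.08933 mol
Al³⁺ + 3e⁻ → Al, so n(e⁻) = 3 × 0.08933 = 0.2680 mol
Q = 0.2680 × 96485 = 25860 C
I = Q / t = 25860 / 903.6 s = 28.6 A

28.6 A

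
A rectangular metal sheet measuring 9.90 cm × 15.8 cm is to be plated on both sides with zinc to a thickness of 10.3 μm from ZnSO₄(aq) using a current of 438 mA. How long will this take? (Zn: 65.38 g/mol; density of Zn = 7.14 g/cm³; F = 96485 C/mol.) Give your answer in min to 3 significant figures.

Plated area = 2 × 9.90 × 15.8 = 312.8 cm²
Volume = 312.8 × 10.3×10⁻⁴ cm = 0.3222 cm³
m(Zn) = 0.3222 × 7.14 = 2.301 g
n(Zn) = 2.301 / 65.38 = 0.03519 mol; n(e⁻) = 2 × 0.03519 = 0.07038 mol
Q = 0.07038 × 96485 = 6791 C
t = 6791 / 0.438 = 15500 s = 258 min

258 min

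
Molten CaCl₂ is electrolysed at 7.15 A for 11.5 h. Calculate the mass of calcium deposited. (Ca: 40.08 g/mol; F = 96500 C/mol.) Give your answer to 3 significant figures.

61.5 g

Q = 7.15 A × 41400 s = 2.960×10^5 C
n(e⁻) = Q/F = 2.960×10^5/96500 = 3.067 mol
Ca²⁺ + 2e⁻ → Ca, so n(Ca) = 3.067 / 2 = 1.534 mol
m = 1.534 × 40.08 = 61.5 g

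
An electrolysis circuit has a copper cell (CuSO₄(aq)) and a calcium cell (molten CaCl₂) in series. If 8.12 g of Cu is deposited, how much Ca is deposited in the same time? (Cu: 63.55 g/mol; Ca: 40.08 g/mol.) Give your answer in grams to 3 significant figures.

5.12 g

n(Cu) = 8.12 / 63.55 = 0.1278 mol
Cu²⁺ + 2e⁻ → Cu, so n(e⁻) = 2 × 0.1278 = 0.2556 mol
Same current for the same time ⇒ same n(e⁻) = 0.2556 mol in both cells.
Ca²⁺ + 2e⁻ → Ca, so n(Ca) = 0.2556 / 2 = 0.1278 mol
m(Ca) = 0.1278 × 40.08 = 5.12 g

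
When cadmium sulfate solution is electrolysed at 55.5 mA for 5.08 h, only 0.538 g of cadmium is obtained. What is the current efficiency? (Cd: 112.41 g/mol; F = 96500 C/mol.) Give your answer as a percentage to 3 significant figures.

Q = 0.0555 × 18288 = 1015 C
n(e⁻) = 1015 / 96500 = 0.01052 mol
Cd²⁺ + 2e⁻ → Cd, so theoretical n(Cd) = 0.005260 mol → 0.5913 g
Efficiency = 0.538 / 0.5913 = 0.9099 = 91.0%

91.0%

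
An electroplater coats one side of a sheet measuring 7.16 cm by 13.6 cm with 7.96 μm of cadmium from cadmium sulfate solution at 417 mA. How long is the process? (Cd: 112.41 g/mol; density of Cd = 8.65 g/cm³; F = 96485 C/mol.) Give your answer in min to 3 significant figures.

Plated area = 7.16 × 13.6 = 97.38 cm²
Volume = 97.38 × 7.96×10⁻⁴ cm = 0.07751 cm³
m(Cd) = 0.07751 × 8.65 = 0.6705 g
n(Cd) = 0.6705 / 112.41 = 0.005965 mol; n(e⁻) = 2 × 0.005965 = 0.01193 mol
Q = 0.01193 × 96485 = 1151 C
t = 1151 / 0.417 = 2760 s = 46.0 min

46.0 min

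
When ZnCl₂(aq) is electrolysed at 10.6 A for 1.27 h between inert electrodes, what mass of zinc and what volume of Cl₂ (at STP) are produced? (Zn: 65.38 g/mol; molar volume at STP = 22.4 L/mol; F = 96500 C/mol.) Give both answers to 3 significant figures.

16.4 g Zn; 5.62 L Cl₂

Q = 10.6 × 4572 = 48460 C; n(e⁻) = 48460 / 96500 = 0.5022 mol
Cathode: Zn²⁺ + 2e⁻ → Zn → n(Zn) = 0.5022/2 = 0.2511 mol → 16.4 g
Anode: 2Cl⁻ → Cl₂ + 2e⁻ → n(Cl₂) = 0.5022/2 = 0.2511 mol → 5.62 L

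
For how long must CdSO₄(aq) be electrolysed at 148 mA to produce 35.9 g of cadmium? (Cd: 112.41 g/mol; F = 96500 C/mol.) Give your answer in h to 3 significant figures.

n(Cd) = 35.9 / 112.41 = 0.3194 mol
Cd²⁺ + 2e⁻ → Cd, so n(e⁻) = 2 × 0.3194 = 0.6388 mol
Q = 0.6388 × 96500 = 61640 C
t = Q / I = 61640 / 0.148 = 4.165×10^5 s = 116 h

116 h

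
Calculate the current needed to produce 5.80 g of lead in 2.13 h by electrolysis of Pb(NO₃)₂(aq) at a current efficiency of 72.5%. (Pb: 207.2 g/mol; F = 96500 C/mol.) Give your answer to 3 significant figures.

n(Pb) = 5.80 / 207.2 = 0.02799 mol
Pb²⁺ + 2e⁻ → Pb, so n(e⁻) = 2 × 0.02799 = 0.05598 mol
Q = 0.05598 × 96500 / 0.725 = 7451 C
I = Q / t = 7451 / 7668 s = 0.972 A

0.972 A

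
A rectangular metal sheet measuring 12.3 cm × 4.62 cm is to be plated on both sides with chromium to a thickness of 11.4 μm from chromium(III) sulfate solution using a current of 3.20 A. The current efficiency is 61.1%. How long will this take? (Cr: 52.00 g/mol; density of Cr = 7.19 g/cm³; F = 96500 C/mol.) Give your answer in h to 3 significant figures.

0.737 h

Plated area = 2 × 12.3 × 4.62 = 113.7 cm²
Volume = 113.7 × 11.4×10⁻⁴ cm = 0.1296 cm³
m(Cr) = 0.1296 × 7.19 = 0.9318 g
n(Cr) = 0.9318 / 52.00 = 0.01792 mol; n(e⁻) = 3 × 0.01792 = 0.05376 mol
Q = 0.05376 × 96500 / 0.611 = 8491 C
t = 8491 / 3.20 = 2653 s = 0.737 h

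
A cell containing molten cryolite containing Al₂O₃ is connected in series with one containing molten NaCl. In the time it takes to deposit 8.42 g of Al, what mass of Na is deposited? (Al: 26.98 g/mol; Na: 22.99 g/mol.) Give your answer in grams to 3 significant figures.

n(Al) = 8.42 / 26.98 = 0.3121 mol
Al³⁺ + 3e⁻ → Al, so n(e⁻) = 3 × 0.3121 = 0.9363 mol
Same current for the same time ⇒ same n(e⁻) = 0.9363 mol in both cells.
Na⁺ + e⁻ → Na, so n(Na) = 0.9363 mol
m(Na) = 0.9363 × 22.99 = 21.5 g

21.5 g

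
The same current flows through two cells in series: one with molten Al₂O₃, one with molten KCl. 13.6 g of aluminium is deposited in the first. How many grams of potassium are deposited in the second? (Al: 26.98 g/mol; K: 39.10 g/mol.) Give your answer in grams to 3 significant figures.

n(Al) = 13.6 / 26.98 = 0.5041 mol
Al³⁺ + 3e⁻ → Al, so n(e⁻) = 3 × 0.5041 = 1.512 mol
The cells are in series, so the same charge (and hence the same n(e⁻) = 1.512 mol) passes through both.
K⁺ + e⁻ → K, so n(K) = 1.512 mol
m(K) = 1.512 × 39.10 = 59.1 g

59.1 g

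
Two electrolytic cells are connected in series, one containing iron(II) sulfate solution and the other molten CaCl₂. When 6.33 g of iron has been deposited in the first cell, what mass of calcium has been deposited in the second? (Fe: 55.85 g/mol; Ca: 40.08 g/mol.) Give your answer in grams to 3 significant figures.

n(Fe) = 6.33 / 55.85 = 0.1133 mol
Fe²⁺ + 2e⁻ → Fe, so n(e⁻) = 2 × 0.1133 = 0.2266 mol
The cells are in series, so the same charge (and hence the same n(e⁻) = 0.2266 mol) passes through both.
Ca²⁺ + 2e⁻ → Ca, so n(Ca) = 0.2266 / 2 = 0.1133 mol
m(Ca) = 0.1133 × 40.08 = 4.54 g

4.54 g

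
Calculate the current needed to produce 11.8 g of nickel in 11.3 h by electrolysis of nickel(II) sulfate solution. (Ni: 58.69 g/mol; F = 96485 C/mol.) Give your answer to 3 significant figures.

n(Ni) = 11.8 / 58.69 = 0.2011 mol
Ni²⁺ + 2e⁻ → Ni, so n(e⁻) = 2 × 0.2011 = 0.4022 mol
Q = 0.4022 × 96485 = 38810 C
I = Q / t = 38810 / 40680 s = 0.954 A

0.954 A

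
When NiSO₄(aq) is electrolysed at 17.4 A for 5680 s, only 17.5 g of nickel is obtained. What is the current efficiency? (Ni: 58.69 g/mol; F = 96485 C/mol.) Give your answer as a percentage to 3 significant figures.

Q = 17.4 × 5680 = 98830 C
n(e⁻) = 98830 / 96485 = 1.024 mol
Ni²⁺ + 2e⁻ → Ni, so theoretical n(Ni) = 0.5120 mol → 30.05 g
Efficiency = 17.5 / 30.05 = 0.5824 = 58.2%

58.2%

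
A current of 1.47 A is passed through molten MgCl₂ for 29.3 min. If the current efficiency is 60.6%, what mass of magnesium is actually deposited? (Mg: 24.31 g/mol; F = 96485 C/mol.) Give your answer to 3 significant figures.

0.197 g

Q = 1.47 × 1758 = 2584 C
n(e⁻) = 2584 / 96485 = 0.02678 mol
Mg²⁺ + 2e⁻ → Mg, so theoretical m(Mg) = 0.01339 × 24.31 = 0.3255 g
Actual mass = 60.6% × 0.3255 = 0.197 g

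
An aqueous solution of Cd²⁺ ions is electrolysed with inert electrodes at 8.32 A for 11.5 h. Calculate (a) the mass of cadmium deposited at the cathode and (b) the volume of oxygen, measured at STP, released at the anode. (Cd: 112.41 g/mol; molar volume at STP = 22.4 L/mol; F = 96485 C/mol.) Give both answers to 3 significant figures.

201 g Cd; 20.0 L O₂

Q = 8.32 × 41400 = 3.444×10^5 C; n(e⁻) = 3.444×10^5 / 96485 = 3.569 mol
Cathode: Cd²⁺ + 2e⁻ → Cd → n(Cd) = 3.569/2 = 1.785 mol → 201 g
Anode: 2H₂O → O₂ + 4H⁺ + 4e⁻ → n(O₂) = 3.569/4 = 0.8923 mol → 20.0 L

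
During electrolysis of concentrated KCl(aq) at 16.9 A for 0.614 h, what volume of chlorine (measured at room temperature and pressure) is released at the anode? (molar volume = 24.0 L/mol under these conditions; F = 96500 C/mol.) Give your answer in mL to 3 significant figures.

Charge passed = 16.9 × 2210.4 = 37360 C
Moles of electrons = 37360 / 96500 = 0.3872 mol
2Cl⁻ → Cl₂ + 2e⁻, so n(Cl₂) = 0.3872 / 2 = 0.1936 mol
V = 0.1936 × 24.0 = 4.646 L
= 4650 mL

4650 mL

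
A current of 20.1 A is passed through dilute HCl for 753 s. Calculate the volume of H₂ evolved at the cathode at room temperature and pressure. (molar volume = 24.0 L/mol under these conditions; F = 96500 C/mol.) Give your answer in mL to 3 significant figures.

Q = It = 20.1 × 753 = 15140 C
n(e⁻) = Q/F = 15140/96500 = 0.1569 mol
2H⁺ + 2e⁻ → H₂, so n(H₂) = 0.1569 / 2 = 0.07845 mol
V = 0.07845 × 24.0 = 1.883 L
= 1880 mL

1880 mL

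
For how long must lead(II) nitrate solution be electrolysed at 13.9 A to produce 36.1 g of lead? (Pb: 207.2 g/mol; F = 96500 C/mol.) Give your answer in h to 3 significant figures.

0.672 h

n(Pb) = 36.1 / 207.2 = 0.1742 mol
Pb²⁺ + 2e⁻ → Pb, so n(e⁻) = 2 × 0.1742 = 0.3484 mol
Q = 0.3484 × 96500 = 33620 C
t = Q / I = 33620 / 13.9 = 2419 s = 0.672 h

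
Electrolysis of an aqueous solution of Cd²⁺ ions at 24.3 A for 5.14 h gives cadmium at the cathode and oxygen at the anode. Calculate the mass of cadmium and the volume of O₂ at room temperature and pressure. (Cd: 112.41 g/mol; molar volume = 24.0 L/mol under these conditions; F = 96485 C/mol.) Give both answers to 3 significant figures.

Q = 24.3 × 18504 = 4.496×10^5 C; n(e⁻) = 4.496×10^5 / 96485 = 4.660 mol
Cathode: Cd²⁺ + 2e⁻ → Cd → n(Cd) = 4.660/2 = 2.330 mol → 262 g
Anode: 2H₂O → O₂ + 4H⁺ + 4e⁻ → n(O₂) = 4.660/4 = 1.165 mol → 28.0 L

262 g Cd; 28.0 L O₂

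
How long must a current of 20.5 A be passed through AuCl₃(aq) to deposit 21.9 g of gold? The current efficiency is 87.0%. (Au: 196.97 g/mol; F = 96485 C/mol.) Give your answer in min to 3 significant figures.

n(Au) = 21.9 / 196.97 = 0.1112 mol
Au³⁺ + 3e⁻ → Au, so n(e⁻) = 3 × 0.1112 = 0.3336 mol
Q = 0.3336 × 96485 / 0.870 = 37000 C
t = Q / I = 37000 / 20.5 = 1805 s = 30.1 min

30.1 min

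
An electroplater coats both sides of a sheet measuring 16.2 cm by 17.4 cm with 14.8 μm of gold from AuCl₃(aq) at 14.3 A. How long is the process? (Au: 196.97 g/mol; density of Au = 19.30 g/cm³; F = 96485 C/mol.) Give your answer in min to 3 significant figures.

Plated area = 2 × 16.2 × 17.4 = 563.8 cm²
Volume = 563.8 × 14.8×10⁻⁴ cm = 0.8344 cm³
m(Au) = 0.8344 × 19.30 = 16.10 g
n(Au) = 16.10 / 196.97 = 0.08174 mol; n(e⁻) = 3 × 0.08174 = 0.2452 mol
Q = 0.2452 × 96485 = 23660 C
t = 23660 / 14.3 = 1655 s = 27.6 min

27.6 min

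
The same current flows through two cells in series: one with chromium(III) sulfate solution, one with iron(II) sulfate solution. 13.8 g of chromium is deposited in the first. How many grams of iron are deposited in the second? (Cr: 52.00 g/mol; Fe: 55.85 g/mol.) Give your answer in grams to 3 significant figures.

n(Cr) = 13.8 / 52.00 = 0.2654 mol
Cr³⁺ + 3e⁻ → Cr, so n(e⁻) = 3 × 0.2654 = 0.7962 mol
Since the cells are in series, n(e⁻) in the Fe cell is also 0.7962 mol.
Fe²⁺ + 2e⁻ → Fe, so n(Fe) = 0.7962 / 2 = 0.3981 mol
m(Fe) = 0.3981 × 55.85 = 22.2 g

22.2 g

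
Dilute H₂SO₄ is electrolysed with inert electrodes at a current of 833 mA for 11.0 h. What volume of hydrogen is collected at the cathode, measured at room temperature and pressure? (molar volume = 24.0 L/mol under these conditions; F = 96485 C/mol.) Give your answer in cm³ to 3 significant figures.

Q = 0.833 A × 39600 s = 32990 C
Moles of electrons = 32990 / 96485 = 0.3419 mol
2H⁺ + 2e⁻ → H₂, so n(H₂) = 0.3419 / 2 = 0.1710 mol
V = 0.1710 × 24.0 = 4.104 L
= 4100 cm³

4100 cm³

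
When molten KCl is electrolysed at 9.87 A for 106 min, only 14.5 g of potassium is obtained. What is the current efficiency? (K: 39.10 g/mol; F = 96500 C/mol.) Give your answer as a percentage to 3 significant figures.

Q = 9.87 × 6360 = 62770 C
n(e⁻) = 62770 / 96500 = 0.6505 mol
K⁺ + e⁻ → K, so theoretical n(K) = 0.6505 mol → 25.43 g
Efficiency = 14.5 / 25.43 = 0.5702 = 57.0%

57.0%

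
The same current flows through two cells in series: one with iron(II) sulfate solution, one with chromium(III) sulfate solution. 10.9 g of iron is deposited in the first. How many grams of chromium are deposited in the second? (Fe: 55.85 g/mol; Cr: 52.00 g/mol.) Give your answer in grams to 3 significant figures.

n(Fe) = 10.9 / 55.85 = 0.1952 mol
Fe²⁺ + 2e⁻ → Fe, so n(e⁻) = 2 × 0.1952 = 0.3904 mol
Same current for the same time ⇒ same n(e⁻) = 0.3904 mol in both cells.
Cr³⁺ + 3e⁻ → Cr, so n(Cr) = 0.3904 / 3 = 0.1301 mol
m(Cr) = 0.1301 × 52.00 = 6.77 g

6.77 g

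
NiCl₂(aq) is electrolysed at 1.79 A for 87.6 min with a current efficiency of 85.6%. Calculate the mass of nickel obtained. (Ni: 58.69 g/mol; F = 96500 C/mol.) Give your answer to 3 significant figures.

Q = 1.79 × 5256 = 9408 C
n(e⁻) = 9408 / 96500 = 0.09749 mol
Ni²⁺ + 2e⁻ → Ni, so theoretical m(Ni) = 0.04875 × 58.69 = 2.861 g
Actual mass = 85.6% × 2.861 = 2.45 g

2.45 g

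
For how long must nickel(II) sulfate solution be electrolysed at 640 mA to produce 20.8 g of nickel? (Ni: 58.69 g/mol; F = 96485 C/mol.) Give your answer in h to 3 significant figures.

29.7 h

n(Ni) = 20.8 / 58.69 = 0.3544 mol
Ni²⁺ + 2e⁻ → Ni, so n(e⁻) = 2 × 0.3544 = 0.7088 mol
Q = 0.7088 × 96485 = 68390 C
t = Q / I = 68390 / 0.640 = 1.069×10^5 s = 29.7 h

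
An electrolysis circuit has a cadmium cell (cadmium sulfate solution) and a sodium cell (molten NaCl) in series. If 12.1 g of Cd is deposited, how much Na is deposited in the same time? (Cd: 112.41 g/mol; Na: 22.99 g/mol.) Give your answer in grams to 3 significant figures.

n(Cd) = 12.1 / 112.41 = 0.1076 mol
Cd²⁺ + 2e⁻ → Cd, so n(e⁻) = 2 × 0.1076 = 0.2152 mol
In series, the same 0.2152 mol of electrons flows through the second cell.
Na⁺ + e⁻ → Na, so n(Na) = 0.2152 mol
m(Na) = 0.2152 × 22.99 = 4.95 g

4.95 g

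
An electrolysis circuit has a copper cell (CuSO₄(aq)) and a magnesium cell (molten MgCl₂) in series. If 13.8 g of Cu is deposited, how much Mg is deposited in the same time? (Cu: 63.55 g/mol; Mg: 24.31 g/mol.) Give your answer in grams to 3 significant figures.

5.28 g

n(Cu) = 13.8 / 63.55 = 0.2172 mol
Cu²⁺ + 2e⁻ → Cu, so n(e⁻) = 2 × 0.2172 = 0.4344 mol
Same current for the same time ⇒ same n(e⁻) = 0.4344 mol in both cells.
Mg²⁺ + 2e⁻ → Mg, so n(Mg) = 0.4344 / 2 = 0.2172 mol
m(Mg) = 0.2172 × 24.31 = 5.28 g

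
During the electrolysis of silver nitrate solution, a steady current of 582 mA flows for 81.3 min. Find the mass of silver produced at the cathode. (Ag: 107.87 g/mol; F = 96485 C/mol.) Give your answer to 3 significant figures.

Q = 0.582 A × 4878 s = 2839 C
n(e⁻) = Q/F = 2839/96485 = 0.02942 mol
Ag⁺ + e⁻ → Ag, so n(Ag) = 0.02942 mol
m = 0.02942 × 107.87 = 3.17 g

3.17 g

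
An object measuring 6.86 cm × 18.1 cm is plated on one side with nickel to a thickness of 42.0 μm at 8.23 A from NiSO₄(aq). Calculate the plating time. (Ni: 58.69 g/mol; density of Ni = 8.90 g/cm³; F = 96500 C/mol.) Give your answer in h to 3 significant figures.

Plated area = 6.86 × 18.1 = 124.2 cm²
Volume = 124.2 × 42.0×10⁻⁴ cm = 0.5216 cm³
m(Ni) = 0.5216 × 8.90 = 4.642 g
n(Ni) = 4.642 / 58.69 = 0.07909 mol; n(e⁻) = 2 × 0.07909 = 0.1582 mol
Q = 0.1582 × 96500 = 15270 C
t = 15270 / 8.23 = 1855 s = 0.515 h

0.515 h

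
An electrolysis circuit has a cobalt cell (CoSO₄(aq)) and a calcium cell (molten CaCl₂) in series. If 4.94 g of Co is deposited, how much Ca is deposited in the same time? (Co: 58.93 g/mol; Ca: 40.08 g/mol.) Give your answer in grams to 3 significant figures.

3.36 g

n(Co) = 4.94 / 58.93 = 0.08383 mol
Co²⁺ + 2e⁻ → Co, so n(e⁻) = 2 × 0.08383 = 0.1677 mol
In series, the same 0.1677 mol of electrons flows through the second cell.
Ca²⁺ + 2e⁻ → Ca, so n(Ca) = 0.1677 / 2 = 0.08385 mol
m(Ca) = 0.08385 × 40.08 = 3.36 g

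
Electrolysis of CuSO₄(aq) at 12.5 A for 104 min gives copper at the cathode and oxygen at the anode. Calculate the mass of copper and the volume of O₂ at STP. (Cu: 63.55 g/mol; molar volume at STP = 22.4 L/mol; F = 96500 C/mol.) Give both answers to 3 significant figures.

25.7 g Cu; 4.53 L O₂

Q = 12.5 × 6240 = 78000 C; n(e⁻) = 78000 / 96500 = 0.8083 mol
Cathode: Cu²⁺ + 2e⁻ → Cu → n(Cu) = 0.8083/2 = 0.4042 mol → 25.7 g
Anode: 2H₂O → O₂ + 4H⁺ + 4e⁻ → n(O₂) = 0.8083/4 = 0.2021 mol → 4.53 L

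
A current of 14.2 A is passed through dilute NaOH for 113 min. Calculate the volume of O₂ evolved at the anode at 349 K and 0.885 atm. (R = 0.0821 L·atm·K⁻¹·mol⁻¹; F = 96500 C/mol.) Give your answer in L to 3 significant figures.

Q = 14.2 A × 6780 s = 96280 C
n(e⁻) = 96280 / 96500 = 0.9977 mol
2H₂O → O₂ + 4H⁺ + 4e⁻, so n(O₂) = 0.9977 / 4 = 0.2494 mol
V = nRT/P = 0.2494 × 0.0821 × 349 / 0.885 = 8.075 L

8.08 L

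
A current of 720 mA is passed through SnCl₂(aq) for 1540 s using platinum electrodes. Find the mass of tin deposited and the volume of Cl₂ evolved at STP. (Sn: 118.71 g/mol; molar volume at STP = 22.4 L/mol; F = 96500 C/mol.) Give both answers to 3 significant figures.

Q = 0.720 × 1540 = 1109 C; n(e⁻) = 1109 / 96500 = 0.01149 mol
Cathode: Sn²⁺ + 2e⁻ → Sn → n(Sn) = 0.01149/2 = 0.005745 mol → 0.682 g
Anode: 2Cl⁻ → Cl₂ + 2e⁻ → n(Cl₂) = 0.01149/2 = 0.005745 mol → 0.129 L

0.682 g Sn; 0.129 L Cl₂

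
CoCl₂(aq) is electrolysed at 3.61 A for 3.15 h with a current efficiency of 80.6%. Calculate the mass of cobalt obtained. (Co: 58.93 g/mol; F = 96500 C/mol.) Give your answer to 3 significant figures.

Q = 3.61 × 11340 = 40940 C
n(e⁻) = 40940 / 96500 = 0.4242 mol
Co²⁺ + 2e⁻ → Co, so theoretical m(Co) = 0.2121 × 58.93 = 12.50 g
Actual mass = 80.6% × 12.50 = 10.1 g

10.1 g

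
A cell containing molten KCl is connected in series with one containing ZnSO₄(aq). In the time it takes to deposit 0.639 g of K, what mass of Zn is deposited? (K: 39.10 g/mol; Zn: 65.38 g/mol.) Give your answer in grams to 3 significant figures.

0.534 g

n(K) = 0.639 / 39.10 = 0.01634 mol
K⁺ + e⁻ → K, so n(e⁻) = 0.01634 mol
In series, the same 0.01634 mol of electrons flows through the second cell.
Zn²⁺ + 2e⁻ → Zn, so n(Zn) = 0.01634 / 2 = 0.008170 mol
m(Zn) = 0.008170 × 65.38 = 0.534 g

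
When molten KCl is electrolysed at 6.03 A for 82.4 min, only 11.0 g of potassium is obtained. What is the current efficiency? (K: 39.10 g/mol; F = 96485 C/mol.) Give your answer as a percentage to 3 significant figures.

91.1%

Q = 6.03 × 4944 = 29810 C
n(e⁻) = 29810 / 96485 = 0.3090 mol
K⁺ + e⁻ → K, so theoretical n(K) = 0.3090 mol → 12.08 g
Efficiency = 11.0 / 12.08 = 0.9106 = 91.1%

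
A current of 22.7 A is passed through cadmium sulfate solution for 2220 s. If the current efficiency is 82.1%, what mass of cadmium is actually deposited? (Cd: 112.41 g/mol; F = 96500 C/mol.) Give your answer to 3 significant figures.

24.1 g

Q = 22.7 × 2220 = 50390 C
n(e⁻) = 50390 / 96500 = 0.5222 mol
Cd²⁺ + 2e⁻ → Cd, so theoretical m(Cd) = 0.2611 × 112.41 = 29.35 g
Actual mass = 82.1% × 29.35 = 24.1 g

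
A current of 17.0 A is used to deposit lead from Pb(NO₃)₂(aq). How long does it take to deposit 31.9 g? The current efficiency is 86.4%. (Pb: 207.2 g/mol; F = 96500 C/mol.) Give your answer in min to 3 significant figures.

n(Pb) = 31.9 / 207.2 = 0.1540 mol
Pb²⁺ + 2e⁻ → Pb, so n(e⁻) = 2 × 0.1540 = 0.3080 mol
Q = 0.3080 × 96500 / 0.864 = 34400 C
t = Q / I = 34400 / 17.0 = 2024 s = 33.7 min

33.7 min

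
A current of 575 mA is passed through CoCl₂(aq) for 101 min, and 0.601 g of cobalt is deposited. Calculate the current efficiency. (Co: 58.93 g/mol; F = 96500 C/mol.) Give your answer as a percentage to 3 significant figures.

56.5%

Q = 0.575 × 6060 = 3485 C
n(e⁻) = 3485 / 96500 = 0.03611 mol
Co²⁺ + 2e⁻ → Co, so theoretical n(Co) = 0.01806 mol → 1.064 g
Efficiency = 0.601 / 1.064 = 0.5648 = 56.5%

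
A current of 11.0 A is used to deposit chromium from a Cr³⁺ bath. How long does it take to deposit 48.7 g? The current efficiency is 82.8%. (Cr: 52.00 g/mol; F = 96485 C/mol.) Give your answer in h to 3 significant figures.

8.27 h

n(Cr) = 48.7 / 52.00 = 0.9365 mol
Cr³⁺ + 3e⁻ → Cr, so n(e⁻) = 3 × 0.9365 = 2.810 mol
Q = 2.810 × 96485 / 0.828 = 3.274×10^5 C
t = Q / I = 3.274×10^5 / 11.0 = 29760 s = 8.27 h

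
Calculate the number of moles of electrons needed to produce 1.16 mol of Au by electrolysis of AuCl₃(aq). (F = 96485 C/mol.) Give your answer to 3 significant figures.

Au³⁺ + 3e⁻ → Au, so n(e⁻) = 3 × 1.16 = 3.480 mol

3.48 mol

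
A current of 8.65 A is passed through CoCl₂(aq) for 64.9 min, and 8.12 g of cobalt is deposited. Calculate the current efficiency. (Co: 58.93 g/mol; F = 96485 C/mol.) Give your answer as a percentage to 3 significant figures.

Q = 8.65 × 3894 = 33680 C
n(e⁻) = 33680 / 96485 = 0.3491 mol
Co²⁺ + 2e⁻ → Co, so theoretical n(Co) = 0.1746 mol → 10.29 g
Efficiency = 8.12 / 10.29 = 0.7891 = 78.9%

78.9%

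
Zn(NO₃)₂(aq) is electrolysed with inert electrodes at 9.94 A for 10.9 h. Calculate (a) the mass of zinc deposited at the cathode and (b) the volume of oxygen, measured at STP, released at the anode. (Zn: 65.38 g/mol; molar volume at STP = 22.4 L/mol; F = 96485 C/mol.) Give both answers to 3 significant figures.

132 g Zn; 22.6 L O₂

Q = 9.94 × 39240 = 3.900×10^5 C; n(e⁻) = 3.900×10^5 / 96485 = 4.042 mol
Cathode: Zn²⁺ + 2e⁻ → Zn → n(Zn) = 4.042/2 = 2.021 mol → 132 g
Anode: 2H₂O → O₂ + 4H⁺ + 4e⁻ → n(O₂) = 4.042/4 = 1.011 mol → 22.6 L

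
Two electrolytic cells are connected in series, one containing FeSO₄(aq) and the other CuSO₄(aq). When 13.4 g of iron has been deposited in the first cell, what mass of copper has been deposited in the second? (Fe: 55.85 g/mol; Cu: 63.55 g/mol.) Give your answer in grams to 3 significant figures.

15.2 g

n(Fe) = 13.4 / 55.85 = 0.2399 mol
Fe²⁺ + 2e⁻ → Fe, so n(e⁻) = 2 × 0.2399 = 0.4798 mol
Since the cells are in series, n(e⁻) in the Cu cell is also 0.4798 mol.
Cu²⁺ + 2e⁻ → Cu, so n(Cu) = 0.4798 / 2 = 0.2399 mol
m(Cu) = 0.2399 × 63.55 = 15.2 g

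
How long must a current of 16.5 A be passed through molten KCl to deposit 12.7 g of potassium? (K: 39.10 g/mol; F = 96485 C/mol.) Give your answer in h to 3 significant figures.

0.528 h

n(K) = 12.7 / 39.10 = 0.3248 mol
K⁺ + e⁻ → K, so n(e⁻) = 0.3248 mol
Q = 0.3248 × 96485 = 31340 C
t = Q / I = 31340 / 16.5 = 1899 s = 0.528 h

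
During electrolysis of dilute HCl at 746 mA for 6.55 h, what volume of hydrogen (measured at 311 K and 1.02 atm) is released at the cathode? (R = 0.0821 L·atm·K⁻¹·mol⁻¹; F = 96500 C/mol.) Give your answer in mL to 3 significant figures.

2280 mL

Charge passed = 0.746 × 23580 = 17590 C
n(e⁻) = 17590 / 96500 = 0.1823 mol
2H⁺ + 2e⁻ → H₂, so n(H₂) = 0.1823 / 2 = 0.09115 mol
V = nRT/P = 0.09115 × 0.0821 × 311 / 1.02 = 2.282 L
= 2280 mL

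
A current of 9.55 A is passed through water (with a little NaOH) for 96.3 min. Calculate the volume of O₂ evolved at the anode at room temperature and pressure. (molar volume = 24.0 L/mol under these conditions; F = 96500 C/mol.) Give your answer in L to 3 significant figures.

3.43 L

Q = It = 9.55 × 5778 = 55180 C
n(e⁻) = 55180 / 96500 = 0.5718 mol
2H₂O → O₂ + 4H⁺ + 4e⁻, so n(O₂) = 0.5718 / 4 = 0.1430 mol
V = 0.1430 × 24.0 = 3.432 L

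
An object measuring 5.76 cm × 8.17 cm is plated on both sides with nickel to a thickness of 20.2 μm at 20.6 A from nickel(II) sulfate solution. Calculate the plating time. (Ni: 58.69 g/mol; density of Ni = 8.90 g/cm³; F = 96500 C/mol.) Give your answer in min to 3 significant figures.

Plated area = 2 × 5.76 × 8.17 = 94.12 cm²
Volume = 94.12 × 20.2×10⁻⁴ cm = 0.1901 cm³
m(Ni) = 0.1901 × 8.90 = 1.692 g
n(Ni) = 1.692 / 58.69 = 0.02883 mol; n(e⁻) = 2 × 0.02883 = 0.05766 mol
Q = 0.05766 × 96500 = 5564 C
t = 5564 / 20.6 = 270.1 s = 4.50 min

4.50 min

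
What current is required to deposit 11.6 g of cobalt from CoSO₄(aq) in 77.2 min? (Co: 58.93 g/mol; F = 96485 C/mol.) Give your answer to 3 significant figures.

n(Co) = 11.6 / 58.93 = 0.1968 mol
Co²⁺ + 2e⁻ → Co, so n(e⁻) = 2 × 0.1968 = 0.3936 mol
Q = 0.3936 × 96485 = 37980 C
I = Q / t = 37980 / 4632 s = 8.20 A

8.20 A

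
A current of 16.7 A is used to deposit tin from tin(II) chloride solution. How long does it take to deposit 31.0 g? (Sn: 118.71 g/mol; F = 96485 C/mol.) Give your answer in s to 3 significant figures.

n(Sn) = 31.0 / 118.71 = 0.2611 mol
Sn²⁺ + 2e⁻ → Sn, so n(e⁻) = 2 × 0.2611 = 0.5222 mol
Q = 0.5222 × 96485 = 50380 C
t = Q / I = 50380 / 16.7 = 3017 s

3020 s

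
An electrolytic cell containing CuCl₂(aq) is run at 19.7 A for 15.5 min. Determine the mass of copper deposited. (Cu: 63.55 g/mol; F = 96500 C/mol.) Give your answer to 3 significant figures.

Charge passed = 19.7 × 930 = 18320 C
Moles of electrons = 18320 / 96500 = 0.1898 mol
Cu²⁺ + 2e⁻ → Cu, so n(Cu) = 0.1898 / 2 = 0.09490 mol
m = 0.09490 × 63.55 = 6.03 g

6.03 g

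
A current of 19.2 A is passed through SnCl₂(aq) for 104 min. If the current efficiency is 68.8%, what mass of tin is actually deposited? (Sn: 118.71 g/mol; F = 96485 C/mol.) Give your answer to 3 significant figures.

Q = 19.2 × 6240 = 1.198×10^5 C
n(e⁻) = 1.198×10^5 / 96485 = 1.242 mol
Sn²⁺ + 2e⁻ → Sn, so theoretical m(Sn) = 0.6210 × 118.71 = 73.72 g
Actual mass = 68.8% × 73.72 = 50.7 g

50.7 g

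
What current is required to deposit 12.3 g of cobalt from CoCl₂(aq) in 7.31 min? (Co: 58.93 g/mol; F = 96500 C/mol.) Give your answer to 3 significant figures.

91.8 A

n(Co) = 12.3 / 58.93 = 0.2087 mol
Co²⁺ + 2e⁻ → Co, so n(e⁻) = 2 × 0.2087 = 0.4174 mol
Q = 0.4174 × 96500 = 40280 C
I = Q / t = 40280 / 438.6 s = 91.8 A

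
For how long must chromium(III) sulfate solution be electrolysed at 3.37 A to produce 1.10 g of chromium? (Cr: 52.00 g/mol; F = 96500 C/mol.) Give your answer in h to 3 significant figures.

0.505 h

n(Cr) = 1.10 / 52.00 = 0.02115 mol
Cr³⁺ + 3e⁻ → Cr, so n(e⁻) = 3 × 0.02115 = 0.06345 mol
Q = 0.06345 × 96500 = 6123 C
t = Q / I = 6123 / 3.37 = 1817 s = 0.505 h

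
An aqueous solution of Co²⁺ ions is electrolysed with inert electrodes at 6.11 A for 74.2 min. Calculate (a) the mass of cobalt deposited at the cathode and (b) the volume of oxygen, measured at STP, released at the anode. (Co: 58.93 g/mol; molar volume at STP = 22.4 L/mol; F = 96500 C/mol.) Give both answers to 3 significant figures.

Q = 6.11 × 4452 = 27200 C; n(e⁻) = 27200 / 96500 = 0.2819 mol
Cathode: Co²⁺ + 2e⁻ → Co → n(Co) = 0.2819/2 = 0.1410 mol → 8.31 g
Anode: 2H₂O → O₂ + 4H⁺ + 4e⁻ → n(O₂) = 0.2819/4 = 0.07048 mol → 1.58 L

8.31 g Co; 1.58 L O₂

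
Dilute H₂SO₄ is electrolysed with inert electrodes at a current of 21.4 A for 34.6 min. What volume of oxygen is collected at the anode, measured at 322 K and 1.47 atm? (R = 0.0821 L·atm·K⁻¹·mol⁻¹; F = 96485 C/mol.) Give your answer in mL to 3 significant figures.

Charge passed = 21.4 × 2076 = 44430 C
n(e⁻) = Q/F = 44430/96485 = 0.4605 mol
2H₂O → O₂ + 4H⁺ + 4e⁻, so n(O₂) = 0.4605 / 4 = 0.1151 mol
V = nRT/P = 0.1151 × 0.0821 × 322 / 1.47 = 2.070 L
= 2070 mL

2070 mL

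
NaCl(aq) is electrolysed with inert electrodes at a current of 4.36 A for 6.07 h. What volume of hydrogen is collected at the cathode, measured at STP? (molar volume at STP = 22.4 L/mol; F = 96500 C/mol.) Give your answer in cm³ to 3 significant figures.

11100 cm³

Charge passed = 4.36 × 21852 = 95270 C
n(e⁻) = 95270 / 96500 = 0.9873 mol
2H⁺ + 2e⁻ → H₂, so n(H₂) = 0.9873 / 2 = 0.4937 mol
V = 0.4937 × 22.4 = 11.06 L
= 11100 cm³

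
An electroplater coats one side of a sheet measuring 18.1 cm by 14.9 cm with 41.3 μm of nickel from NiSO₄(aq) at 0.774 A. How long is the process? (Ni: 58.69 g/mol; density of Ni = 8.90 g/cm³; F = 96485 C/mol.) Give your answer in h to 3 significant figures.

Plated area = 18.1 × 14.9 = 269.7 cm²
Volume = 269.7 × 41.3×10⁻⁴ cm = 1.114 cm³
m(Ni) = 1.114 × 8.90 = 9.915 g
n(Ni) = 9.915 / 58.69 = 0.1689 mol; n(e⁻) = 2 × 0.1689 = 0.3378 mol
Q = 0.3378 × 96485 = 32590 C
t = 32590 / 0.774 = 42110 s = 11.7 h

11.7 h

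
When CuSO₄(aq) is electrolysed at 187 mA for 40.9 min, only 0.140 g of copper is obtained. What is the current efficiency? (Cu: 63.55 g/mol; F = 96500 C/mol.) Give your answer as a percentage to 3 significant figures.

92.7%

Q = 0.187 × 2454 = 458.9 C
n(e⁻) = 458.9 / 96500 = 0.004755 mol
Cu²⁺ + 2e⁻ → Cu, so theoretical n(Cu) = 0.002378 mol → 0.1511 g
Efficiency = 0.140 / 0.1511 = 0.9265 = 92.7%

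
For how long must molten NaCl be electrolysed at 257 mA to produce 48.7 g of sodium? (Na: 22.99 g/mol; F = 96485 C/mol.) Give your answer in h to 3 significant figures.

n(Na) = 48.7 / 22.99 = 2.118 mol
Na⁺ + e⁻ → Na, so n(e⁻) = 2.118 mol
Q = 2.118 × 96485 = 2.044×10^5 C
t = Q / I = 2.044×10^5 / 0.257 = 7.953×10^5 s = 221 h

221 h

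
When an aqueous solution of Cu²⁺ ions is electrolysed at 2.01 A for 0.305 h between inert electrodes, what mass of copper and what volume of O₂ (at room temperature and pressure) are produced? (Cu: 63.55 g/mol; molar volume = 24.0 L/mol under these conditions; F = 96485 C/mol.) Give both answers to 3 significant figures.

0.727 g Cu; 0.137 L O₂

Q = 2.01 × 1098 = 2207 C; n(e⁻) = 2207 / 96485 = 0.02287 mol
Cathode: Cu²⁺ + 2e⁻ → Cu → n(Cu) = 0.02287/2 = 0.01144 mol → 0.727 g
Anode: 2H₂O → O₂ + 4H⁺ + 4e⁻ → n(O₂) = 0.02287/4 = 0.005718 mol → 0.137 L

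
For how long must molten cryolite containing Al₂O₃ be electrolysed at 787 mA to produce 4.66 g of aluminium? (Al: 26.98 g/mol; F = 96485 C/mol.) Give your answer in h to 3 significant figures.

n(Al) = 4.66 / 26.98 = 0.1727 mol
Al³⁺ + 3e⁻ → Al, so n(e⁻) = 3 × 0.1727 = 0.5181 mol
Q = 0.5181 × 96485 = 49990 C
t = Q / I = 49990 / 0.787 = 63520 s = 17.6 h

17.6 h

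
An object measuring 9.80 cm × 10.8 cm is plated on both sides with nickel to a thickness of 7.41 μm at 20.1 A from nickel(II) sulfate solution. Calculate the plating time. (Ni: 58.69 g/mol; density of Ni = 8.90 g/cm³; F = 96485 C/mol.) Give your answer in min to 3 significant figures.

Plated area = 2 × 9.80 × 10.8 = 211.7 cm²
Volume = 211.7 × 7.41×10⁻⁴ cm = 0.1569 cm³
m(Ni) = 0.1569 × 8.90 = 1.396 g
n(Ni) = 1.396 / 58.69 = 0.02379 mol; n(e⁻) = 2 × 0.02379 = 0.04758 mol
Q = 0.04758 × 96485 = 4591 C
t = 4591 / 20.1 = 228.4 s = 3.81 min

3.81 min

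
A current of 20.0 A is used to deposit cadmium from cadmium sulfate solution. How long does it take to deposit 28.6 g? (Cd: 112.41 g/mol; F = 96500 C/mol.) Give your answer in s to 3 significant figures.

2460 s

n(Cd) = 28.6 / 112.41 = 0.2544 mol
Cd²⁺ + 2e⁻ → Cd, so n(e⁻) = 2 × 0.2544 = 0.5088 mol
Q = 0.5088 × 96500 = 49100 C
t = Q / I = 49100 / 20.0 = 2455 s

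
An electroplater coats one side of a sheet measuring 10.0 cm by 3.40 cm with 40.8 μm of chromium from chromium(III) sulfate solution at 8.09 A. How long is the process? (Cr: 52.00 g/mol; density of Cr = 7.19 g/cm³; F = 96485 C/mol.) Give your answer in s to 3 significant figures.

686 s

Plated area = 10.0 × 3.40 = 34.00 cm²
Volume = 34.00 × 40.8×10⁻⁴ cm = 0.1387 cm³
m(Cr) = 0.1387 × 7.19 = 0.9973 g
n(Cr) = 0.9973 / 52.00 = 0.01918 mol; n(e⁻) = 3 × 0.01918 = 0.05754 mol
Q = 0.05754 × 96485 = 5552 C
t = 5552 / 8.09 = 686.3 s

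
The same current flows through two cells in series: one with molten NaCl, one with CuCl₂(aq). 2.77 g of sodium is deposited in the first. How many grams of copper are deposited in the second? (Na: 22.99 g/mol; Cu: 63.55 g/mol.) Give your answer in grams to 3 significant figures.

3.83 g

n(Na) = 2.77 / 22.99 = 0.1205 mol
Na⁺ + e⁻ → Na, so n(e⁻) = 0.1205 mol
In series, the same 0.1205 mol of electrons flows through the second cell.
Cu²⁺ + 2e⁻ → Cu, so n(Cu) = 0.1205 / 2 = 0.06025 mol
m(Cu) = 0.06025 × 63.55 = 3.83 g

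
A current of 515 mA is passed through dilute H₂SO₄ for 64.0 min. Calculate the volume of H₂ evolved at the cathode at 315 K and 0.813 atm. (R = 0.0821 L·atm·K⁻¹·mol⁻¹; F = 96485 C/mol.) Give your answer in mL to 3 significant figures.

Q = It = 0.515 × 3840 = 1978 C
Moles of electrons = 1978 / 96485 = 0.02050 mol
2H⁺ + 2e⁻ → H₂, so n(H₂) = 0.02050 / 2 = 0.01025 mol
V = nRT/P = 0.01025 × 0.0821 × 315 / 0.813 = 0.3261 L
= 326 mL

326 mL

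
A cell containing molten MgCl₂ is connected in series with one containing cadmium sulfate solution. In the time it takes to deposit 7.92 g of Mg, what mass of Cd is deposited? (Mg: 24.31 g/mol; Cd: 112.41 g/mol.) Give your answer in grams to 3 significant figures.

36.6 g

n(Mg) = 7.92 / 24.31 = 0.3258 mol
Mg²⁺ + 2e⁻ → Mg, so n(e⁻) = 2 × 0.3258 = 0.6516 mol
The cells are in series, so the same charge (and hence the same n(e⁻) = 0.6516 mol) passes through both.
Cd²⁺ + 2e⁻ → Cd, so n(Cd) = 0.6516 / 2 = 0.3258 mol
m(Cd) = 0.3258 × 112.41 = 36.6 g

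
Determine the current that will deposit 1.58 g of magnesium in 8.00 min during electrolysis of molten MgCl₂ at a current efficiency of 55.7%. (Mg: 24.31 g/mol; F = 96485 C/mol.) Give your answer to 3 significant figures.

46.9 A

n(Mg) = 1.58 / 24.31 = 0.06499 mol
Mg²⁺ + 2e⁻ → Mg, so n(e⁻) = 2 × 0.06499 = 0.1300 mol
Q = 0.1300 × 96485 / 0.557 = 22520 C
I = Q / t = 22520 / 480 s = 46.9 A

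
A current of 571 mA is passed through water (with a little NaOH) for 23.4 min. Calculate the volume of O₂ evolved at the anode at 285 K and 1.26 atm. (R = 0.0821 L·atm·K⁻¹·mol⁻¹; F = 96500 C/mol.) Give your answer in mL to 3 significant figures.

38.6 mL

Q = It = 0.571 × 1404 = 801.7 C
n(e⁻) = 801.7 / 96500 = 0.008308 mol
2H₂O → O₂ + 4H⁺ + 4e⁻, so n(O₂) = 0.008308 / 4 = 0.002077 mol
V = nRT/P = 0.002077 × 0.0821 × 285 / 1.26 = 0.03857 L
= 38.6 mL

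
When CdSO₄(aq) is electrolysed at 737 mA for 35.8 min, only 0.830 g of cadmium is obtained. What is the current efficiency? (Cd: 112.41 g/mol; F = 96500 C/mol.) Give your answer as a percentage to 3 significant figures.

Q = 0.737 × 2148 = 1583 C
n(e⁻) = 1583 / 96500 = 0.01640 mol
Cd²⁺ + 2e⁻ → Cd, so theoretical n(Cd) = 0.008200 mol → 0.9218 g
Efficiency = 0.830 / 0.9218 = 0.9004 = 90.0%

90.0%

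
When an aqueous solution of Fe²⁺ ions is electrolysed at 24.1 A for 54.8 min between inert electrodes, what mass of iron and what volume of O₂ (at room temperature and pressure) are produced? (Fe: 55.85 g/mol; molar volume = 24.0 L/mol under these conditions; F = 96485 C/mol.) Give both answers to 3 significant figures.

22.9 g Fe; 4.93 L O₂

Q = 24.1 × 3288 = 79240 C; n(e⁻) = 79240 / 96485 = 0.8213 mol
Cathode: Fe²⁺ + 2e⁻ → Fe → n(Fe) = 0.8213/2 = 0.4107 mol → 22.9 g
Anode: 2H₂O → O₂ + 4H⁺ + 4e⁻ → n(O₂) = 0.8213/4 = 0.2053 mol → 4.93 L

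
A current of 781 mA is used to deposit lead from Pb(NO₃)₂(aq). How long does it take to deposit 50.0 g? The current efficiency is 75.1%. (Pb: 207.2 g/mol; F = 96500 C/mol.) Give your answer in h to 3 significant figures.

n(Pb) = 50.0 / 207.2 = 0.2413 mol
Pb²⁺ + 2e⁻ → Pb, so n(e⁻) = 2 × 0.2413 = 0.4826 mol
Q = 0.4826 × 96500 / 0.751 = 62010 C
t = Q / I = 62010 / 0.781 = 79400 s = 22.1 h

22.1 h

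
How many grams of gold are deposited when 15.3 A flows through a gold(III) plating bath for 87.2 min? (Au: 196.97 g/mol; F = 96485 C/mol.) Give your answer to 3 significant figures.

Q = It = 15.3 × 5232 = 80050 C
Moles of electrons = 80050 / 96485 = 0.8297 mol
Au³⁺ + 3e⁻ → Au, so n(Au) = 0.8297 / 3 = 0.2766 mol
m = 0.2766 × 196.97 = 54.5 g

54.5 g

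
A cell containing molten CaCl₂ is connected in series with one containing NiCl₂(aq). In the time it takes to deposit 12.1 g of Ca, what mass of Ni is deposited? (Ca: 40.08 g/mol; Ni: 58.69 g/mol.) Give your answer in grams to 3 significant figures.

n(Ca) = 12.1 / 40.08 = 0.3019 mol
Ca²⁺ + 2e⁻ → Ca, so n(e⁻) = 2 × 0.3019 = 0.6038 mol
Since the cells are in series, n(e⁻) in the Ni cell is also 0.6038 mol.
Ni²⁺ + 2e⁻ → Ni, so n(Ni) = 0.6038 / 2 = 0.3019 mol
m(Ni) = 0.3019 × 58.69 = 17.7 g

17.7 g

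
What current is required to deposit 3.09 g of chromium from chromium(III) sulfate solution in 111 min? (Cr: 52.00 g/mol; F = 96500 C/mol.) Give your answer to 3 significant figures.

n(Cr) = 3.09 / 52.00 = 0.05942 mol
Cr³⁺ + 3e⁻ → Cr, so n(e⁻) = 3 × 0.05942 = 0.1783 mol
Q = 0.1783 × 96500 = 17210 C
I = Q / t = 17210 / 6660 s = 2.58 A

2.58 A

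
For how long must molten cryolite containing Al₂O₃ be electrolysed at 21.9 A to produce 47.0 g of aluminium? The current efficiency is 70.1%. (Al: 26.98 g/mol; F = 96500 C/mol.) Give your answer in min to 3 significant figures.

n(Al) = 47.0 / 26.98 = 1.742 mol
Al³⁺ + 3e⁻ → Al, so n(e⁻) = 3 × 1.742 = 5.226 mol
Q = 5.226 × 96500 / 0.701 = 7.194×10^5 C
t = Q / I = 7.194×10^5 / 21.9 = 32850 s = 548 min

548 min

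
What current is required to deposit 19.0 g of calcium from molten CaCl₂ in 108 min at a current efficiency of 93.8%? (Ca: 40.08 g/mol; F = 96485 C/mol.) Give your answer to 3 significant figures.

15.1 A

n(Ca) = 19.0 / 40.08 = 0.4741 mol
Ca²⁺ + 2e⁻ → Ca, so n(e⁻) = 2 × 0.4741 = 0.9482 mol
Q = 0.9482 × 96485 / 0.938 = 97530 C
I = Q / t = 97530 / 6480 s = 15.1 A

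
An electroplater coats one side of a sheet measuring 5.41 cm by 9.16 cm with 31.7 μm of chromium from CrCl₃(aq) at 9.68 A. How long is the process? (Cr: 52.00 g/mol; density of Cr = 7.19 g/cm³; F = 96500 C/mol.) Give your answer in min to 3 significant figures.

10.8 min

Plated area = 5.41 × 9.16 = 49.56 cm²
Volume = 49.56 × 31.7×10⁻⁴ cm = 0.1571 cm³
m(Cr) = 0.1571 × 7.19 = 1.130 g
n(Cr) = 1.130 / 52.00 = 0.02173 mol; n(e⁻) = 3 × 0.02173 = 0.06519 mol
Q = 0.06519 × 96500 = 6291 C
t = 6291 / 9.68 = 649.9 s = 10.8 min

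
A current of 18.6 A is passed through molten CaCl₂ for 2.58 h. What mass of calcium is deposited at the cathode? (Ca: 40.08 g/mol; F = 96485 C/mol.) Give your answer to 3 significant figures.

35.9 g

Q = It = 18.6 × 9288 = 1.728×10^5 C
Moles of electrons = 1.728×10^5 / 96485 = 1.791 mol
Ca²⁺ + 2e⁻ → Ca, so n(Ca) = 1.791 / 2 = 0.8955 mol
m = 0.8955 × 40.08 = 35.9 g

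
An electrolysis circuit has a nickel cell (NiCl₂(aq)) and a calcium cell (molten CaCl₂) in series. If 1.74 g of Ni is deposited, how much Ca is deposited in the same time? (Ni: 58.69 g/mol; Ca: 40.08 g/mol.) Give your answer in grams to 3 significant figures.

1.19 g

n(Ni) = 1.74 / 58.69 = 0.02965 mol
Ni²⁺ + 2e⁻ → Ni, so n(e⁻) = 2 × 0.02965 = 0.05930 mol
Since the cells are in series, n(e⁻) in the Ca cell is also 0.05930 mol.
Ca²⁺ + 2e⁻ → Ca, so n(Ca) = 0.05930 / 2 = 0.02965 mol
m(Ca) = 0.02965 × 40.08 = 1.19 g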